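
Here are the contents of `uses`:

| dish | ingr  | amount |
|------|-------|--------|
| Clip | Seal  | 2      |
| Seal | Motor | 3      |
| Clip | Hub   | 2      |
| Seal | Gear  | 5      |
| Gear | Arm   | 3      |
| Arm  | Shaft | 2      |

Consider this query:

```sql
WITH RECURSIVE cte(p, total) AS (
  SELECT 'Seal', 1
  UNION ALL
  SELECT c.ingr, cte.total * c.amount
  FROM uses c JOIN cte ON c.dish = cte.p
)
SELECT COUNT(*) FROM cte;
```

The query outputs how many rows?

Base: (Seal, total=1).
Iteration 1: components of {Seal} -> Gear = 1*5 = 5, Motor = 1*3 = 3.
Iteration 2: components of {Gear,Motor} -> Arm = 5*3 = 15.
Iteration 3: components of {Arm} -> Shaft = 15*2 = 30.
Iteration 4: no further components; recursion stops.
Total rows emitted: 5.

5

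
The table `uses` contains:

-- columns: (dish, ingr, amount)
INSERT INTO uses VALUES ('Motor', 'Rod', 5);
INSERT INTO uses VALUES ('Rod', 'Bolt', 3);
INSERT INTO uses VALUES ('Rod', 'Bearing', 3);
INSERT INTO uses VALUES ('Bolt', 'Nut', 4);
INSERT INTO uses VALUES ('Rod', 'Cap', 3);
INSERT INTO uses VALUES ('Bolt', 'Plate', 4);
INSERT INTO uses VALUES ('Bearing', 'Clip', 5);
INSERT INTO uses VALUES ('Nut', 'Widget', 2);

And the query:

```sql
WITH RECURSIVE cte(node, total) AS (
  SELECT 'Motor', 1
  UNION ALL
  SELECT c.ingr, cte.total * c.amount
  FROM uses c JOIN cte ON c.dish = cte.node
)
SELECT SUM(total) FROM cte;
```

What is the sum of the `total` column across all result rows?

Base: (Motor, total=1).
Iteration 1: components of {Motor} -> Rod = 1*5 = 5.
Iteration 2: components of {Rod} -> Bearing = 5*3 = 15, Bolt = 5*3 = 15, Cap = 5*3 = 15.
Iteration 3: components of {Bearing,Bolt,Cap} -> Clip = 15*5 = 75, Nut = 15*4 = 60, Plate = 15*4 = 60.
Iteration 4: components of {Clip,Nut,Plate} -> Widget = 60*2 = 120.
Iteration 5: no further components; recursion stops.
SUM(total) = 1 + 5 + 15 + 15 + 15 + 60 + 60 + 75 + 120 = 366.

366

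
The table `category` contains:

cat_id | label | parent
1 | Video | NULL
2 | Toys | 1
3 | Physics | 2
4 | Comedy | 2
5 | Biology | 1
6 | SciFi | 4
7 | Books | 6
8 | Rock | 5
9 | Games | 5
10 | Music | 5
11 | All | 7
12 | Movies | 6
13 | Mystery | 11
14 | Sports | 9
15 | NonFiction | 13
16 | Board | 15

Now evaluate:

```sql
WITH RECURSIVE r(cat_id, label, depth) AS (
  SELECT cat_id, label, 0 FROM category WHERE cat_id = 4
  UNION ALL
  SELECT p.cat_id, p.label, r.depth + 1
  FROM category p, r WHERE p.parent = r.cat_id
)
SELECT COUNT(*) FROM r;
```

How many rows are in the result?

Base: cat_id=4 (Comedy) at depth 0.
Iteration 1: rows with parent in {4} -> SciFi (id 6, depth 1).
Iteration 2: rows with parent in {6} -> Books (id 7, depth 2), Movies (id 12, depth 2).
Iteration 3: rows with parent in {7,12} -> All (id 11, depth 3).
Iteration 4: rows with parent in {11} -> Mystery (id 13, depth 4).
Iteration 5: rows with parent in {13} -> NonFiction (id 15, depth 5).
Iteration 6: rows with parent in {15} -> Board (id 16, depth 6).
Iteration 7: no rows with parent in {16}; recursion stops.
Total rows emitted: 8.

8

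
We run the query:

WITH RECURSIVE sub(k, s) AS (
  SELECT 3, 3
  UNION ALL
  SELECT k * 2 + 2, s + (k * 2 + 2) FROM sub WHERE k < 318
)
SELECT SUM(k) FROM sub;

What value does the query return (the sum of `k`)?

Base: k=3, s=3.
Iteration 1: 3 < 318 holds -> k = 3 * 2 + 2 = 8, s = 3 + 8 = 11.
Iteration 2: 8 < 318 holds -> k = 8 * 2 + 2 = 18, s = 11 + 18 = 29.
Iteration 3: 18 < 318 holds -> k = 18 * 2 + 2 = 38, s = 29 + 38 = 67.
Iteration 4: 38 < 318 holds -> k = 38 * 2 + 2 = 78, s = 67 + 78 = 145.
Iteration 5: 78 < 318 holds -> k = 78 * 2 + 2 = 158, s = 145 + 158 = 303.
Iteration 6: 158 < 318 holds -> k = 158 * 2 + 2 = 318, s = 303 + 318 = 621.
Iteration 7: 318 < 318 fails; recursion stops.
SUM(k) = 3 + 8 + 18 + 38 + 78 + 158 + 318 = 621.

621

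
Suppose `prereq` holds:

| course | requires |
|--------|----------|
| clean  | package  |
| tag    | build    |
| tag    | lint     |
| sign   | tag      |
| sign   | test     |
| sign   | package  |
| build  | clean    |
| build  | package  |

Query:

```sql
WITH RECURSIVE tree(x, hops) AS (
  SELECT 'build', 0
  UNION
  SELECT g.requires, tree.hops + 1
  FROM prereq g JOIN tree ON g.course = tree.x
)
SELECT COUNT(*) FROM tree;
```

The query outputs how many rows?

4

Base: (build, hops=0).
Iteration 1: edges from {build} -> (clean, hops=1), (package, hops=1).
Iteration 2: edges from {clean,package} -> (package, hops=2).
Iteration 3: no outgoing edges from {package}; recursion stops.
Total rows emitted: 4.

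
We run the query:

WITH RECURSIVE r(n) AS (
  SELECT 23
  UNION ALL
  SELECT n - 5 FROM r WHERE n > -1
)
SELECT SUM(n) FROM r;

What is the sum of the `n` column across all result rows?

Base: n=23.
Iteration 1: 23 > -1 holds -> n = 23 - 5 = 18.
Iteration 2: 18 > -1 holds -> n = 18 - 5 = 13.
Iteration 3: 13 > -1 holds -> n = 13 - 5 = 8.
Iteration 4: 8 > -1 holds -> n = 8 - 5 = 3.
Iteration 5: 3 > -1 holds -> n = 3 - 5 = -2.
Iteration 6: -2 > -1 fails; recursion stops.
SUM(n) = 23 + 18 + 13 + 8 + 3 + -2 = 63.

63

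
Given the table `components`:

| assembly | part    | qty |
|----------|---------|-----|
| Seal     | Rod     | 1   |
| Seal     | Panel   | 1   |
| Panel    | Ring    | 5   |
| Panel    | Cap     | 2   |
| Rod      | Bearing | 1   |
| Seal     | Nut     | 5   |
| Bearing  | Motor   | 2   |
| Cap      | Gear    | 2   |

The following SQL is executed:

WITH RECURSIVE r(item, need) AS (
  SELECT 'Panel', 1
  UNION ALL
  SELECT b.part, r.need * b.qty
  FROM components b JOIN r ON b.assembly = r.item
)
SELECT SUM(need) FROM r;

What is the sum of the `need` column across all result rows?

12

Base: (Panel, need=1).
Iteration 1: components of {Panel} -> Cap = 1*2 = 2, Ring = 1*5 = 5.
Iteration 2: components of {Cap,Ring} -> Gear = 2*2 = 4.
Iteration 3: no further components; recursion stops.
SUM(need) = 1 + 5 + 2 + 4 = 12.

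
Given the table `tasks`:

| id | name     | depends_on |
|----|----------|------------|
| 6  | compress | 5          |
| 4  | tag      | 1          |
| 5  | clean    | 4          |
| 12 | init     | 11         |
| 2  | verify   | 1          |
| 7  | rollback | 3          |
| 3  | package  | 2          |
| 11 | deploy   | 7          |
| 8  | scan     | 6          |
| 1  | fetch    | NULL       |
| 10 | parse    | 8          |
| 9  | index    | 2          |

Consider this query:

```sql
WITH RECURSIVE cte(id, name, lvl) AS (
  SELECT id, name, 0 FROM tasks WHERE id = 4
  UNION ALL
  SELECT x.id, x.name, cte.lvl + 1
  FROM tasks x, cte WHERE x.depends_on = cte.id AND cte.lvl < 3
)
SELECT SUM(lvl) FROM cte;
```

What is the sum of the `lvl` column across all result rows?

Base: id=4 (tag) at lvl 0.
Iteration 1: rows with depends_on in {4} -> clean (id 5, lvl 1).
Iteration 2: rows with depends_on in {5} -> compress (id 6, lvl 2).
Iteration 3: rows with depends_on in {6} -> scan (id 8, lvl 3).
Iteration 4: lvl < 3 fails for all current rows; recursion stops.
SUM(lvl) = 0 + 1 + 2 + 3 = 6.

6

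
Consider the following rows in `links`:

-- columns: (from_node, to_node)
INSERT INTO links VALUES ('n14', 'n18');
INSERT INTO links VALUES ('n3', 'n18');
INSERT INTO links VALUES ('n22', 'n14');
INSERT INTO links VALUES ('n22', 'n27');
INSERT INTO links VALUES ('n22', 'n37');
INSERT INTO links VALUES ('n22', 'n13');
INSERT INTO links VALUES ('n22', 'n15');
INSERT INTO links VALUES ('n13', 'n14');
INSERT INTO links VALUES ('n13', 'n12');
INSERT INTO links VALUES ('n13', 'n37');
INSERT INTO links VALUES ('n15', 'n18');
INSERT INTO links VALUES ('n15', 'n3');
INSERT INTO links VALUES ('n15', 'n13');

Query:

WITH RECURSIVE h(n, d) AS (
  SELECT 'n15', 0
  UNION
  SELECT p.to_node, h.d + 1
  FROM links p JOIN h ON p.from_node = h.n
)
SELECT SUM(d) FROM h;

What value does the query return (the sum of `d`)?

Base: (n15, d=0).
Iteration 1: edges from {n15} -> (n13, d=1), (n18, d=1), (n3, d=1).
Iteration 2: edges from {n13,n18,n3} -> (n12, d=2), (n14, d=2), (n18, d=2), (n37, d=2).
Iteration 3: edges from {n12,n14,n18,n37} -> (n18, d=3).
Iteration 4: no outgoing edges from {n18}; recursion stops.
SUM(d) = 0 + 1 + 1 + 1 + 2 + 2 + 2 + 2 + 3 = 14.

14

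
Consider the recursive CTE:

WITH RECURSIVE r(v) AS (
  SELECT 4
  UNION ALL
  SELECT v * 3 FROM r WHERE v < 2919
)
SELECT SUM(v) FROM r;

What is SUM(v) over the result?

Base: v=4.
Iteration 1: 4 < 2919 holds -> v = 4 * 3 = 12.
Iteration 2: 12 < 2919 holds -> v = 12 * 3 = 36.
Iteration 3: 36 < 2919 holds -> v = 36 * 3 = 108.
Iteration 4: 108 < 2919 holds -> v = 108 * 3 = 324.
Iteration 5: 324 < 2919 holds -> v = 324 * 3 = 972.
Iteration 6: 972 < 2919 holds -> v = 972 * 3 = 2916.
Iteration 7: 2916 < 2919 holds -> v = 2916 * 3 = 8748.
Iteration 8: 8748 < 2919 fails; recursion stops.
SUM(v) = 4 + 12 + 36 + 108 + 324 + 972 + 2916 + 8748 = 13120.

13120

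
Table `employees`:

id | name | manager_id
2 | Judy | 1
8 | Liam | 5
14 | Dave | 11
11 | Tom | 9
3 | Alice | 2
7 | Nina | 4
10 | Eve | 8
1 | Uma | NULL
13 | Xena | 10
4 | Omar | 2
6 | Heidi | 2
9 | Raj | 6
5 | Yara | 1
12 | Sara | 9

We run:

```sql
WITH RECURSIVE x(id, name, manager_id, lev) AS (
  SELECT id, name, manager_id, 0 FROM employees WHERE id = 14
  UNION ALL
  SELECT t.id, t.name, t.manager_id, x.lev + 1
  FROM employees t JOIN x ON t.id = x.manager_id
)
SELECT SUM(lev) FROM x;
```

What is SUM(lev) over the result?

Base: id=14 (Dave), manager_id=11, lev 0.
Iteration 1: join on id=11 -> Tom (id 11, manager_id=9, lev 1).
Iteration 2: join on id=9 -> Raj (id 9, manager_id=6, lev 2).
Iteration 3: join on id=6 -> Heidi (id 6, manager_id=2, lev 3).
Iteration 4: join on id=2 -> Judy (id 2, manager_id=1, lev 4).
Iteration 5: join on id=1 -> Uma (id 1, manager_id=NULL, lev 5).
Iteration 6: manager_id is NULL; no match; recursion stops.
SUM(lev) = 0 + 1 + 2 + 3 + 4 + 5 = 15.

15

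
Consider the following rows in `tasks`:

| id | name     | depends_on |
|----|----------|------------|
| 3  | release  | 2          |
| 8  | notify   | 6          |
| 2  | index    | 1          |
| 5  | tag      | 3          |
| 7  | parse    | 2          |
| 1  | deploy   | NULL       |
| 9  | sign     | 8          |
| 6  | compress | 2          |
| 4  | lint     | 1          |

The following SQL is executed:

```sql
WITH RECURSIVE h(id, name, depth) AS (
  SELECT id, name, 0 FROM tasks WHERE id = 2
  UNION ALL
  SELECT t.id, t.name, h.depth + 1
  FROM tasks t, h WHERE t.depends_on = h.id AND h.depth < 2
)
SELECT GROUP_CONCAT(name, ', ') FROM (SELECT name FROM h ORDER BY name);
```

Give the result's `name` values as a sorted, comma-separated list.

compress, index, notify, parse, release, tag

Base: id=2 (index) at depth 0.
Iteration 1: rows with depends_on in {2} -> release (id 3, depth 1), compress (id 6, depth 1), parse (id 7, depth 1).
Iteration 2: rows with depends_on in {3,6,7} -> tag (id 5, depth 2), notify (id 8, depth 2).
Iteration 3: depth < 2 fails for all current rows; recursion stops.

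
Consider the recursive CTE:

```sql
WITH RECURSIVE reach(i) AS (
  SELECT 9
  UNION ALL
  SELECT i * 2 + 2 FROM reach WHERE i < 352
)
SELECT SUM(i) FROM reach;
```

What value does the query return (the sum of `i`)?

1383

Base: i=9.
Iteration 1: 9 < 352 holds -> i = 9 * 2 + 2 = 20.
Iteration 2: 20 < 352 holds -> i = 20 * 2 + 2 = 42.
Iteration 3: 42 < 352 holds -> i = 42 * 2 + 2 = 86.
Iteration 4: 86 < 352 holds -> i = 86 * 2 + 2 = 174.
Iteration 5: 174 < 352 holds -> i = 174 * 2 + 2 = 350.
Iteration 6: 350 < 352 holds -> i = 350 * 2 + 2 = 702.
Iteration 7: 702 < 352 fails; recursion stops.
SUM(i) = 9 + 20 + 42 + 86 + 174 + 350 + 702 = 1383.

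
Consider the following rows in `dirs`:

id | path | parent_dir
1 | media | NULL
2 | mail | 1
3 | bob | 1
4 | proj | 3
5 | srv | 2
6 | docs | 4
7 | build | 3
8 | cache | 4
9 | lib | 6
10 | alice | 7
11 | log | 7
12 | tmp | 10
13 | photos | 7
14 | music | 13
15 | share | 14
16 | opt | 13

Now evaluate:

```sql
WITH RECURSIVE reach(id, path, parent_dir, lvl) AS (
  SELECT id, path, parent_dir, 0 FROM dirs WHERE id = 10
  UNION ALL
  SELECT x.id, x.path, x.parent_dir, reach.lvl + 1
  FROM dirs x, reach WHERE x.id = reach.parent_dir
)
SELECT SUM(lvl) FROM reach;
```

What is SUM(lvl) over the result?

Base: id=10 (alice), parent_dir=7, lvl 0.
Iteration 1: join on id=7 -> build (id 7, parent_dir=3, lvl 1).
Iteration 2: join on id=3 -> bob (id 3, parent_dir=1, lvl 2).
Iteration 3: join on id=1 -> media (id 1, parent_dir=NULL, lvl 3).
Iteration 4: parent_dir is NULL; no match; recursion stops.
SUM(lvl) = 0 + 1 + 2 + 3 = 6.

6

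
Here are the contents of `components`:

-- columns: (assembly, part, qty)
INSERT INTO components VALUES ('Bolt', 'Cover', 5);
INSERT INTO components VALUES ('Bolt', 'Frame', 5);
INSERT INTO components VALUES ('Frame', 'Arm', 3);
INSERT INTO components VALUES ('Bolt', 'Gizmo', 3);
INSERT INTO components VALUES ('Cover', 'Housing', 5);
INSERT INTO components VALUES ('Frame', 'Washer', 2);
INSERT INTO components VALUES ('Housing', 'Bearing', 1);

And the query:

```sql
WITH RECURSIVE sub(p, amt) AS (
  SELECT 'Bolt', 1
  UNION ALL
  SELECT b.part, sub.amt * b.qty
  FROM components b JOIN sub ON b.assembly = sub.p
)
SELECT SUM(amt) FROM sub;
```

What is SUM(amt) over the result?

Base: (Bolt, amt=1).
Iteration 1: components of {Bolt} -> Cover = 1*5 = 5, Frame = 1*5 = 5, Gizmo = 1*3 = 3.
Iteration 2: components of {Cover,Frame,Gizmo} -> Arm = 5*3 = 15, Housing = 5*5 = 25, Washer = 5*2 = 10.
Iteration 3: components of {Arm,Housing,Washer} -> Bearing = 25*1 = 25.
Iteration 4: no further components; recursion stops.
SUM(amt) = 1 + 5 + 5 + 3 + 25 + 15 + 10 + 25 = 89.

89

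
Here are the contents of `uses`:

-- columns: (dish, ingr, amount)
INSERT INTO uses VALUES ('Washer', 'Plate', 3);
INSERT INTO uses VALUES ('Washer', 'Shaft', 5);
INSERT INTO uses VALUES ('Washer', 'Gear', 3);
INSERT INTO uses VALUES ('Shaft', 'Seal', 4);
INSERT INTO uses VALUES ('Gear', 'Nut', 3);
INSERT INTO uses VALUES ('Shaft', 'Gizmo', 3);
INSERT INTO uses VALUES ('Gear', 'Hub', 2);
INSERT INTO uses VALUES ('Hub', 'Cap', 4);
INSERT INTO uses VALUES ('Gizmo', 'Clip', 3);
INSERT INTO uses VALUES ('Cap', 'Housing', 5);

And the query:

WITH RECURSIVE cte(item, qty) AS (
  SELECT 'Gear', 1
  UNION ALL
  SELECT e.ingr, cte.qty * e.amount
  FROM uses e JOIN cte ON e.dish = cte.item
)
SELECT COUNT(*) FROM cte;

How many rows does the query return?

Base: (Gear, qty=1).
Iteration 1: components of {Gear} -> Hub = 1*2 = 2, Nut = 1*3 = 3.
Iteration 2: components of {Hub,Nut} -> Cap = 2*4 = 8.
Iteration 3: components of {Cap} -> Housing = 8*5 = 40.
Iteration 4: no further components; recursion stops.
Total rows emitted: 5.

5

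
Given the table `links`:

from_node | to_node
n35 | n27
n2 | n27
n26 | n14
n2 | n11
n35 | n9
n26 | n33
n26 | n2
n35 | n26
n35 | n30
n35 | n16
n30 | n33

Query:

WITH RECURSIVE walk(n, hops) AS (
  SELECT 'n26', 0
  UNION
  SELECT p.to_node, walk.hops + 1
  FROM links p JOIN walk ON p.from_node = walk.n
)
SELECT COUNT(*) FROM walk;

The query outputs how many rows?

Base: (n26, hops=0).
Iteration 1: edges from {n26} -> (n14, hops=1), (n2, hops=1), (n33, hops=1).
Iteration 2: edges from {n14,n2,n33} -> (n11, hops=2), (n27, hops=2).
Iteration 3: no outgoing edges from {n11,n27}; recursion stops.
Total rows emitted: 6.

6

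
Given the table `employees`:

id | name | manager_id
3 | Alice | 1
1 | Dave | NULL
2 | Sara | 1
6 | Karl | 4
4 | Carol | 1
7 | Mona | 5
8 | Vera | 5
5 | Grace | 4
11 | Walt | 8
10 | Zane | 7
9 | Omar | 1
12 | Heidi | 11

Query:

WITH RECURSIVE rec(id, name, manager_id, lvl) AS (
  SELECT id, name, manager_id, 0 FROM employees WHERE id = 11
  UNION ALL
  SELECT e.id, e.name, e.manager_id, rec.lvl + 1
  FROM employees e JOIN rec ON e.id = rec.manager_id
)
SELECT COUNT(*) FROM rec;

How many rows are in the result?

5

Base: id=11 (Walt), manager_id=8, lvl 0.
Iteration 1: join on id=8 -> Vera (id 8, manager_id=5, lvl 1).
Iteration 2: join on id=5 -> Grace (id 5, manager_id=4, lvl 2).
Iteration 3: join on id=4 -> Carol (id 4, manager_id=1, lvl 3).
Iteration 4: join on id=1 -> Dave (id 1, manager_id=NULL, lvl 4).
Iteration 5: manager_id is NULL; no match; recursion stops.
Total rows emitted: 5.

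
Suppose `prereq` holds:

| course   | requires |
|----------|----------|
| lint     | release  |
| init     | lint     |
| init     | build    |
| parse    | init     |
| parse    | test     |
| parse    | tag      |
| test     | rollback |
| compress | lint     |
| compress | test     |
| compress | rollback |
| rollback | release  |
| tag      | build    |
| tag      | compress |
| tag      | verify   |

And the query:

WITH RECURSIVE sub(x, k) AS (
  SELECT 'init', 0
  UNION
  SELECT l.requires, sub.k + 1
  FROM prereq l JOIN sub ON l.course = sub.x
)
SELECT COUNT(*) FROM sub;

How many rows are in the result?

4

Base: (init, k=0).
Iteration 1: edges from {init} -> (build, k=1), (lint, k=1).
Iteration 2: edges from {build,lint} -> (release, k=2).
Iteration 3: no outgoing edges from {release}; recursion stops.
Total rows emitted: 4.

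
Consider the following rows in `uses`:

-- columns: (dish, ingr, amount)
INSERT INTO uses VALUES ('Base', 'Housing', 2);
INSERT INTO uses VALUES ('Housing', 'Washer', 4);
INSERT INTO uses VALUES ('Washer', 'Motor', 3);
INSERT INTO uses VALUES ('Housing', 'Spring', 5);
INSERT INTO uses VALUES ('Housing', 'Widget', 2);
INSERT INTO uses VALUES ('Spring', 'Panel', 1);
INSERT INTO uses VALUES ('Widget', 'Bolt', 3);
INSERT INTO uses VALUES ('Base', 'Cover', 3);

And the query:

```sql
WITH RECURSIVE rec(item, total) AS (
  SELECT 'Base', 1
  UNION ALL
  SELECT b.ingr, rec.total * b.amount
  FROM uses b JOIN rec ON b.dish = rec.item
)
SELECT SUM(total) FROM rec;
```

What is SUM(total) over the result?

74

Base: (Base, total=1).
Iteration 1: components of {Base} -> Cover = 1*3 = 3, Housing = 1*2 = 2.
Iteration 2: components of {Cover,Housing} -> Spring = 2*5 = 10, Washer = 2*4 = 8, Widget = 2*2 = 4.
Iteration 3: components of {Spring,Washer,Widget} -> Bolt = 4*3 = 12, Motor = 8*3 = 24, Panel = 10*1 = 10.
Iteration 4: no further components; recursion stops.
SUM(total) = 1 + 2 + 3 + 8 + 10 + 4 + 24 + 10 + 12 = 74.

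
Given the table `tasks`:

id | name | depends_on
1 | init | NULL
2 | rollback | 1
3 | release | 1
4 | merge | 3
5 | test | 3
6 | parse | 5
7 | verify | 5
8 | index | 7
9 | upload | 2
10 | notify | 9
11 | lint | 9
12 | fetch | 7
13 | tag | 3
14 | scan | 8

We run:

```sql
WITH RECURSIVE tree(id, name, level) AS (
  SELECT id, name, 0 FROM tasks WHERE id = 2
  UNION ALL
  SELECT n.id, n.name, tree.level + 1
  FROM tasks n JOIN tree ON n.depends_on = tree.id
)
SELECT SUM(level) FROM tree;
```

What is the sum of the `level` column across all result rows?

Base: id=2 (rollback) at level 0.
Iteration 1: rows with depends_on in {2} -> upload (id 9, level 1).
Iteration 2: rows with depends_on in {9} -> notify (id 10, level 2), lint (id 11, level 2).
Iteration 3: no rows with depends_on in {10,11}; recursion stops.
SUM(level) = 0 + 1 + 2 + 2 = 5.

5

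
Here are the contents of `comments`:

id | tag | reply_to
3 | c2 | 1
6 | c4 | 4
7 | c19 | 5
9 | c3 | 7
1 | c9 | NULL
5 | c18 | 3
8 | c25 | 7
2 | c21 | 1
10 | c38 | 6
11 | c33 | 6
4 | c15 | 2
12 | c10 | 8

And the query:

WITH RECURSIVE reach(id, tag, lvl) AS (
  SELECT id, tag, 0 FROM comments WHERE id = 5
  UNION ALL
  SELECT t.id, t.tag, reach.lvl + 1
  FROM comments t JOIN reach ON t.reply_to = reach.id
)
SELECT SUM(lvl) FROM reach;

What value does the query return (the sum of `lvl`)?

8

Base: id=5 (c18) at lvl 0.
Iteration 1: rows with reply_to in {5} -> c19 (id 7, lvl 1).
Iteration 2: rows with reply_to in {7} -> c25 (id 8, lvl 2), c3 (id 9, lvl 2).
Iteration 3: rows with reply_to in {8,9} -> c10 (id 12, lvl 3).
Iteration 4: no rows with reply_to in {12}; recursion stops.
SUM(lvl) = 0 + 1 + 2 + 2 + 3 = 8.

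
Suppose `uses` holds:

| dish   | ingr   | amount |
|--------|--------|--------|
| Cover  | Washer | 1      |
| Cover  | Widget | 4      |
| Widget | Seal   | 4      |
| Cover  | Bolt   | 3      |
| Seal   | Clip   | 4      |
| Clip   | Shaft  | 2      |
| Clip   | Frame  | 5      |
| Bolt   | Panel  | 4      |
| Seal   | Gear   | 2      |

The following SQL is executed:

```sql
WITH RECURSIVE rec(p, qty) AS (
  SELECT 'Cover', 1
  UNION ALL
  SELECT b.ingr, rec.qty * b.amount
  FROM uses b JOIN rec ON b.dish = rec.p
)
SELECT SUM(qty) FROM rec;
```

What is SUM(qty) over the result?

581

Base: (Cover, qty=1).
Iteration 1: components of {Cover} -> Bolt = 1*3 = 3, Washer = 1*1 = 1, Widget = 1*4 = 4.
Iteration 2: components of {Bolt,Washer,Widget} -> Panel = 3*4 = 12, Seal = 4*4 = 16.
Iteration 3: components of {Panel,Seal} -> Clip = 16*4 = 64, Gear = 16*2 = 32.
Iteration 4: components of {Clip,Gear} -> Frame = 64*5 = 320, Shaft = 64*2 = 128.
Iteration 5: no further components; recursion stops.
SUM(qty) = 1 + 1 + 4 + 3 + 16 + 12 + 64 + 32 + 128 + 320 = 581.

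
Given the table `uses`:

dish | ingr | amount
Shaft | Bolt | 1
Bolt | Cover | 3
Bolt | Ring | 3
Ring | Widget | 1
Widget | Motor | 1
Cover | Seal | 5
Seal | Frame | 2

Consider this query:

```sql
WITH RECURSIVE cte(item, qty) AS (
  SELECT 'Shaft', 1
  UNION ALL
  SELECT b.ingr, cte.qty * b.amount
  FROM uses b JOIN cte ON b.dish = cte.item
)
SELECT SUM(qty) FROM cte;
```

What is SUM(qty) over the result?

Base: (Shaft, qty=1).
Iteration 1: components of {Shaft} -> Bolt = 1*1 = 1.
Iteration 2: components of {Bolt} -> Cover = 1*3 = 3, Ring = 1*3 = 3.
Iteration 3: components of {Cover,Ring} -> Seal = 3*5 = 15, Widget = 3*1 = 3.
Iteration 4: components of {Seal,Widget} -> Frame = 15*2 = 30, Motor = 3*1 = 3.
Iteration 5: no further components; recursion stops.
SUM(qty) = 1 + 1 + 3 + 3 + 15 + 3 + 30 + 3 = 59.

59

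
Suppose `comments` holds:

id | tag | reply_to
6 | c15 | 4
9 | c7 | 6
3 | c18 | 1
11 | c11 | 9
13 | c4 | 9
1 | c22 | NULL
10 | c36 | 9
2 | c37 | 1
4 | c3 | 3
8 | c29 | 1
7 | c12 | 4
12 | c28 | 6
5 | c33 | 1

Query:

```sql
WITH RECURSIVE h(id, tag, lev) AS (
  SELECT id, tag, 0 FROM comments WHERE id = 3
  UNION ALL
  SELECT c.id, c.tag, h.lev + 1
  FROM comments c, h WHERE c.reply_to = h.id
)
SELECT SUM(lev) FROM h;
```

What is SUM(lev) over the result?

Base: id=3 (c18) at lev 0.
Iteration 1: rows with reply_to in {3} -> c3 (id 4, lev 1).
Iteration 2: rows with reply_to in {4} -> c15 (id 6, lev 2), c12 (id 7, lev 2).
Iteration 3: rows with reply_to in {6,7} -> c7 (id 9, lev 3), c28 (id 12, lev 3).
Iteration 4: rows with reply_to in {9,12} -> c36 (id 10, lev 4), c11 (id 11, lev 4), c4 (id 13, lev 4).
Iteration 5: no rows with reply_to in {10,11,13}; recursion stops.
SUM(lev) = 0 + 1 + 2 + 2 + 3 + 3 + 4 + 4 + 4 = 23.

23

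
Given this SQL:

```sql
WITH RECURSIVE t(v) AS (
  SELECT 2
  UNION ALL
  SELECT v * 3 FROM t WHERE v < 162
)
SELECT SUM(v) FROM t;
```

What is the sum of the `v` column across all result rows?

Base: v=2.
Iteration 1: 2 < 162 holds -> v = 2 * 3 = 6.
Iteration 2: 6 < 162 holds -> v = 6 * 3 = 18.
Iteration 3: 18 < 162 holds -> v = 18 * 3 = 54.
Iteration 4: 54 < 162 holds -> v = 54 * 3 = 162.
Iteration 5: 162 < 162 fails; recursion stops.
SUM(v) = 2 + 6 + 18 + 54 + 162 = 242.

242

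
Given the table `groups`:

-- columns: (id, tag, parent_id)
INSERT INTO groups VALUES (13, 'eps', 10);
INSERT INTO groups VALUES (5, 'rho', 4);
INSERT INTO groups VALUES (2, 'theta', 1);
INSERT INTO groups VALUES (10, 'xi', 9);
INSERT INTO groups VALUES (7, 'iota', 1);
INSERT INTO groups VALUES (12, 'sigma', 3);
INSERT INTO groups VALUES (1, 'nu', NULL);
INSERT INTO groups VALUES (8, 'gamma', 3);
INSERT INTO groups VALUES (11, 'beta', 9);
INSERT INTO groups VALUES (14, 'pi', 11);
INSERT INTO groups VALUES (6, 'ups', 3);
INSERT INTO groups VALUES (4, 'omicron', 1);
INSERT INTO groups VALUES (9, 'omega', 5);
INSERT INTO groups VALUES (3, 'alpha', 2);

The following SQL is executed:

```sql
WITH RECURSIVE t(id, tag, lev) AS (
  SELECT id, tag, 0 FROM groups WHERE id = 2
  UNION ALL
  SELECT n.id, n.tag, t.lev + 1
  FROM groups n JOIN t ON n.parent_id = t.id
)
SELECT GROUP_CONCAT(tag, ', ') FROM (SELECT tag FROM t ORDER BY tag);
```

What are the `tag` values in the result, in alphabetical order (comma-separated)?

alpha, gamma, sigma, theta, ups

Base: id=2 (theta) at lev 0.
Iteration 1: rows with parent_id in {2} -> alpha (id 3, lev 1).
Iteration 2: rows with parent_id in {3} -> ups (id 6, lev 2), gamma (id 8, lev 2), sigma (id 12, lev 2).
Iteration 3: no rows with parent_id in {6,8,12}; recursion stops.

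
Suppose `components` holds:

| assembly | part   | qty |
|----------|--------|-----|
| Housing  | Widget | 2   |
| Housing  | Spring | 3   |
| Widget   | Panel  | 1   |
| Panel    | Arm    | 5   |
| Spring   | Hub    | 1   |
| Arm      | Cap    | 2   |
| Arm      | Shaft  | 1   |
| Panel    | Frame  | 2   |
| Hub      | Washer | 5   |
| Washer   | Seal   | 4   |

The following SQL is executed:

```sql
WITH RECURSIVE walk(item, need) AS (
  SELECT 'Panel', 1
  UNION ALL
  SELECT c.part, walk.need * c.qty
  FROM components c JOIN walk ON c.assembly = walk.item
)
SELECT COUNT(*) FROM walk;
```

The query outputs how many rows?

Base: (Panel, need=1).
Iteration 1: components of {Panel} -> Arm = 1*5 = 5, Frame = 1*2 = 2.
Iteration 2: components of {Arm,Frame} -> Cap = 5*2 = 10, Shaft = 5*1 = 5.
Iteration 3: no further components; recursion stops.
Total rows emitted: 5.

5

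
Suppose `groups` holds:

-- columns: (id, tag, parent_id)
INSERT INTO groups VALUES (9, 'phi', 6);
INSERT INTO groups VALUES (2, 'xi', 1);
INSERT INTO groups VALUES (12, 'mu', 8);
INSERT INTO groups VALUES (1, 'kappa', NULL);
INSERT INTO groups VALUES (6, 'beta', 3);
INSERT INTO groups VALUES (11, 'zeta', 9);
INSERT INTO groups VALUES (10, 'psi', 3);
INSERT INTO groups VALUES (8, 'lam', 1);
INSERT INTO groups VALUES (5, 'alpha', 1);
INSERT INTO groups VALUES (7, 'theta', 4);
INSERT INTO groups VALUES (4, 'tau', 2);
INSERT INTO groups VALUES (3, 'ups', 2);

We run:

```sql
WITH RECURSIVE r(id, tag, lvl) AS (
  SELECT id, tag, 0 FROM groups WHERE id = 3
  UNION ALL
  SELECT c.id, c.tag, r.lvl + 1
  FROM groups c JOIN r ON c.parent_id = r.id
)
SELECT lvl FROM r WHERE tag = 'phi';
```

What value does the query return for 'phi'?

2

Base: id=3 (ups) at lvl 0.
Iteration 1: rows with parent_id in {3} -> beta (id 6, lvl 1), psi (id 10, lvl 1).
Iteration 2: rows with parent_id in {6,10} -> phi (id 9, lvl 2).
Iteration 3: rows with parent_id in {9} -> zeta (id 11, lvl 3).
Iteration 4: no rows with parent_id in {11}; recursion stops.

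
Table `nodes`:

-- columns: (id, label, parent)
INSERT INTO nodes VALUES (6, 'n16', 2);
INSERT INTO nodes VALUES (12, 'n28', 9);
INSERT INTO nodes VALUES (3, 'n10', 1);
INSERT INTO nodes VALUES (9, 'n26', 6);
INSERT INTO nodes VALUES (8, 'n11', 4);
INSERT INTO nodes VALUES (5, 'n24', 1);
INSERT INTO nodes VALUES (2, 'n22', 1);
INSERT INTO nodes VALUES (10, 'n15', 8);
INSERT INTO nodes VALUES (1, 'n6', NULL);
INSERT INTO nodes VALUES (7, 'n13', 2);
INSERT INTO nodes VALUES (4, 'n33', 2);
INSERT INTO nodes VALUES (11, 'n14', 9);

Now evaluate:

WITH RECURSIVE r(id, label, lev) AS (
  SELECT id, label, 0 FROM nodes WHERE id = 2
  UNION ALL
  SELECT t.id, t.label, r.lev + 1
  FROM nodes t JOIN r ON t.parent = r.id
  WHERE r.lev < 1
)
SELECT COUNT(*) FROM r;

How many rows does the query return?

Base: id=2 (n22) at lev 0.
Iteration 1: rows with parent in {2} -> n33 (id 4, lev 1), n16 (id 6, lev 1), n13 (id 7, lev 1).
Iteration 2: lev < 1 fails for all current rows; recursion stops.
Total rows emitted: 4.

4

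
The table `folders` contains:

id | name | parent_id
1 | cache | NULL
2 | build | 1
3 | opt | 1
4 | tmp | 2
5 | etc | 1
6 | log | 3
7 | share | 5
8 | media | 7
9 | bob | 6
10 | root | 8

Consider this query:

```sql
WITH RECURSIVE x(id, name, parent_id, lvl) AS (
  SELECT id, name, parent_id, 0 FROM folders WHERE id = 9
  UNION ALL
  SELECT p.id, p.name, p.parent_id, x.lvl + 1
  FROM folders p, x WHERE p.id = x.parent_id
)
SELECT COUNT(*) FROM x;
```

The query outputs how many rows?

4

Base: id=9 (bob), parent_id=6, lvl 0.
Iteration 1: join on id=6 -> log (id 6, parent_id=3, lvl 1).
Iteration 2: join on id=3 -> opt (id 3, parent_id=1, lvl 2).
Iteration 3: join on id=1 -> cache (id 1, parent_id=NULL, lvl 3).
Iteration 4: parent_id is NULL; no match; recursion stops.
Total rows emitted: 4.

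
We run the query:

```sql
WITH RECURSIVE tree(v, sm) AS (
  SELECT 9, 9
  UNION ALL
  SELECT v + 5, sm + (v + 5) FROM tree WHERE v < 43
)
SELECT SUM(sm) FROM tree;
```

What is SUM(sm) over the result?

Base: v=9, sm=9.
Iteration 1: 9 < 43 holds -> v = 9 + 5 = 14, sm = 9 + 14 = 23.
Iteration 2: 14 < 43 holds -> v = 14 + 5 = 19, sm = 23 + 19 = 42.
Iteration 3: 19 < 43 holds -> v = 19 + 5 = 24, sm = 42 + 24 = 66.
Iteration 4: 24 < 43 holds -> v = 24 + 5 = 29, sm = 66 + 29 = 95.
Iteration 5: 29 < 43 holds -> v = 29 + 5 = 34, sm = 95 + 34 = 129.
Iteration 6: 34 < 43 holds -> v = 34 + 5 = 39, sm = 129 + 39 = 168.
Iteration 7: 39 < 43 holds -> v = 39 + 5 = 44, sm = 168 + 44 = 212.
Iteration 8: 44 < 43 fails; recursion stops.
SUM(sm) = 9 + 23 + 42 + 66 + 95 + 129 + 168 + 212 = 744.

744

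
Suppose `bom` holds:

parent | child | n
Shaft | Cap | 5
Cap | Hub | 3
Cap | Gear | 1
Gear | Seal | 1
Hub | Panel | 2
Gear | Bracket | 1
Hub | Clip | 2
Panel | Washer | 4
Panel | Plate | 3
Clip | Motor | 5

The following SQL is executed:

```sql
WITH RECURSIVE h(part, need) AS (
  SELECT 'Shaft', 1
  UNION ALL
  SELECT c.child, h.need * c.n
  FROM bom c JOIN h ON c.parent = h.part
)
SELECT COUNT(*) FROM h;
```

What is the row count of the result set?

11

Base: (Shaft, need=1).
Iteration 1: components of {Shaft} -> Cap = 1*5 = 5.
Iteration 2: components of {Cap} -> Gear = 5*1 = 5, Hub = 5*3 = 15.
Iteration 3: components of {Gear,Hub} -> Bracket = 5*1 = 5, Clip = 15*2 = 30, Panel = 15*2 = 30, Seal = 5*1 = 5.
Iteration 4: components of {Bracket,Clip,Panel,Seal} -> Motor = 30*5 = 150, Plate = 30*3 = 90, Washer = 30*4 = 120.
Iteration 5: no further components; recursion stops.
Total rows emitted: 11.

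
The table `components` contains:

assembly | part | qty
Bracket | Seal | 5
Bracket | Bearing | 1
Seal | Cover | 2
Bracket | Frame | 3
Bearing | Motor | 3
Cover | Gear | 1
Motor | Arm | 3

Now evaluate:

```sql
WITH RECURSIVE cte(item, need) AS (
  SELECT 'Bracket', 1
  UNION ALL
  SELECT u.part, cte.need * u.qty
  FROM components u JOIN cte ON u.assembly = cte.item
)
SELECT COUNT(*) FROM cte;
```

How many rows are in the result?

Base: (Bracket, need=1).
Iteration 1: components of {Bracket} -> Bearing = 1*1 = 1, Frame = 1*3 = 3, Seal = 1*5 = 5.
Iteration 2: components of {Bearing,Frame,Seal} -> Cover = 5*2 = 10, Motor = 1*3 = 3.
Iteration 3: components of {Cover,Motor} -> Arm = 3*3 = 9, Gear = 10*1 = 10.
Iteration 4: no further components; recursion stops.
Total rows emitted: 8.

8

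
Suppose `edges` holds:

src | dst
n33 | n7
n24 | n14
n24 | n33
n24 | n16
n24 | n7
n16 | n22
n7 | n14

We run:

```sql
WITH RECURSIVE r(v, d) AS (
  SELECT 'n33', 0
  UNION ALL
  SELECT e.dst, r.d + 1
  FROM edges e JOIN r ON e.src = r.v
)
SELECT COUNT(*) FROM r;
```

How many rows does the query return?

Base: (n33, d=0).
Iteration 1: edges from {n33} -> (n7, d=1).
Iteration 2: edges from {n7} -> (n14, d=2).
Iteration 3: no outgoing edges from {n14}; recursion stops.
Total rows emitted: 3.

3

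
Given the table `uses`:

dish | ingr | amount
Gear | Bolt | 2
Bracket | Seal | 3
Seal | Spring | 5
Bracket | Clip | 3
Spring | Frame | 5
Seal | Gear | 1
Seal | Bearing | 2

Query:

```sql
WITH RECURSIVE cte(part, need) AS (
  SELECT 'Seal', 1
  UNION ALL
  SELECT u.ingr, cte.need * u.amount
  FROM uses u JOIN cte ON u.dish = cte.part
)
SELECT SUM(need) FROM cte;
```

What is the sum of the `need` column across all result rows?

36

Base: (Seal, need=1).
Iteration 1: components of {Seal} -> Bearing = 1*2 = 2, Gear = 1*1 = 1, Spring = 1*5 = 5.
Iteration 2: components of {Bearing,Gear,Spring} -> Bolt = 1*2 = 2, Frame = 5*5 = 25.
Iteration 3: no further components; recursion stops.
SUM(need) = 1 + 2 + 1 + 5 + 2 + 25 = 36.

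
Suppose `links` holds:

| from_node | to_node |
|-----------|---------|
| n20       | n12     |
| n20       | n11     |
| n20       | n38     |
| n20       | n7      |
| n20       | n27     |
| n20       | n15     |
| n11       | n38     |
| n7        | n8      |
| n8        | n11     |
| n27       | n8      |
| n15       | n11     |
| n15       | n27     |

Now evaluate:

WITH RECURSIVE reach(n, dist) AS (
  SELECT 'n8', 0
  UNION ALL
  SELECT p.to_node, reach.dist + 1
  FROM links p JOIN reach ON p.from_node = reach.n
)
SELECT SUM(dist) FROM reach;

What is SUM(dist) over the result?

3

Base: (n8, dist=0).
Iteration 1: edges from {n8} -> (n11, dist=1).
Iteration 2: edges from {n11} -> (n38, dist=2).
Iteration 3: no outgoing edges from {n38}; recursion stops.
SUM(dist) = 0 + 1 + 2 = 3.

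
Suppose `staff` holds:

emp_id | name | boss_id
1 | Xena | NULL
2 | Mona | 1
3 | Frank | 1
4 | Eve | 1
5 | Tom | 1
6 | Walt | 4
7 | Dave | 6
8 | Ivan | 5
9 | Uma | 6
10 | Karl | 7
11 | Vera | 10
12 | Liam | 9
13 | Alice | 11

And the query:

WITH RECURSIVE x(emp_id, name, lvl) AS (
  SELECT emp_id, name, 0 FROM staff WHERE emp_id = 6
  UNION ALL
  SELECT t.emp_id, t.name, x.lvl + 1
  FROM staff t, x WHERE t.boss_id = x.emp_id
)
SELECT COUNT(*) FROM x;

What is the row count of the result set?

Base: emp_id=6 (Walt) at lvl 0.
Iteration 1: rows with boss_id in {6} -> Dave (id 7, lvl 1), Uma (id 9, lvl 1).
Iteration 2: rows with boss_id in {7,9} -> Karl (id 10, lvl 2), Liam (id 12, lvl 2).
Iteration 3: rows with boss_id in {10,12} -> Vera (id 11, lvl 3).
Iteration 4: rows with boss_id in {11} -> Alice (id 13, lvl 4).
Iteration 5: no rows with boss_id in {13}; recursion stops.
Total rows emitted: 7.

7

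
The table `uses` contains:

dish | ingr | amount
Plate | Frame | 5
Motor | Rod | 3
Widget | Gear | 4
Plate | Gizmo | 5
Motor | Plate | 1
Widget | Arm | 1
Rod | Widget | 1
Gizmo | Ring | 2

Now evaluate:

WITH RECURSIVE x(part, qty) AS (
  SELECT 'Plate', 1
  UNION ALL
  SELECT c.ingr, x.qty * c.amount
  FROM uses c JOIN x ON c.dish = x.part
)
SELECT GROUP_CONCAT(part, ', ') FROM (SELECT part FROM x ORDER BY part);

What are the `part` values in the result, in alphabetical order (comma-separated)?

Frame, Gizmo, Plate, Ring

Base: (Plate, qty=1).
Iteration 1: components of {Plate} -> Frame = 1*5 = 5, Gizmo = 1*5 = 5.
Iteration 2: components of {Frame,Gizmo} -> Ring = 5*2 = 10.
Iteration 3: no further components; recursion stops.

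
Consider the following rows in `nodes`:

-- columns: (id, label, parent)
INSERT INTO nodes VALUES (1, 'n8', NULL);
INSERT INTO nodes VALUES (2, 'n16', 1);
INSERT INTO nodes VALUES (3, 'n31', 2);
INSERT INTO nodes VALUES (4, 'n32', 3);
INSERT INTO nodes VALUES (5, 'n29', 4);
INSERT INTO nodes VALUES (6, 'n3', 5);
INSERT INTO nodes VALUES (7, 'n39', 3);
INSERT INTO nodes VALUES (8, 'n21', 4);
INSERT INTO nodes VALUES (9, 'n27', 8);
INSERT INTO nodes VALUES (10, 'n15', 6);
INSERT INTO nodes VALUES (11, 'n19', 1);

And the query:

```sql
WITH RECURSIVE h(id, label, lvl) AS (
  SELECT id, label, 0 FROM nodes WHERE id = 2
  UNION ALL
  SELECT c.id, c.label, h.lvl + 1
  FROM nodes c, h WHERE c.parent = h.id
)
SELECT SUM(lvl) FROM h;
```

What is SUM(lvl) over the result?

24

Base: id=2 (n16) at lvl 0.
Iteration 1: rows with parent in {2} -> n31 (id 3, lvl 1).
Iteration 2: rows with parent in {3} -> n32 (id 4, lvl 2), n39 (id 7, lvl 2).
Iteration 3: rows with parent in {4,7} -> n29 (id 5, lvl 3), n21 (id 8, lvl 3).
Iteration 4: rows with parent in {5,8} -> n3 (id 6, lvl 4), n27 (id 9, lvl 4).
Iteration 5: rows with parent in {6,9} -> n15 (id 10, lvl 5).
Iteration 6: no rows with parent in {10}; recursion stops.
SUM(lvl) = 0 + 1 + 2 + 2 + 3 + 3 + 4 + 4 + 5 = 24.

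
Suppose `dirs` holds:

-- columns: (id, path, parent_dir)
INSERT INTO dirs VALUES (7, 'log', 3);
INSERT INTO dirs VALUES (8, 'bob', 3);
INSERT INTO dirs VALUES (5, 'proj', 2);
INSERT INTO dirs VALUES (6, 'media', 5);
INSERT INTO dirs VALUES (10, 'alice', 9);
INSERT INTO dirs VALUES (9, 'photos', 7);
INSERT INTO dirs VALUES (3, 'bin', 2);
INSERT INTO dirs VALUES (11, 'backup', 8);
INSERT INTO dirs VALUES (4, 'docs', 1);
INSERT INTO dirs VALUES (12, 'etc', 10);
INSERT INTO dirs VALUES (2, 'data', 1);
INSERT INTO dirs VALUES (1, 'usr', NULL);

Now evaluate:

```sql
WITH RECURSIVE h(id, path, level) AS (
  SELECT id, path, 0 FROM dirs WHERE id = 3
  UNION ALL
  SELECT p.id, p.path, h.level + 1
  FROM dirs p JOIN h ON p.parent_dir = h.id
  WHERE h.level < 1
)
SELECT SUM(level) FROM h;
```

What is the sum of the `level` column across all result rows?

Base: id=3 (bin) at level 0.
Iteration 1: rows with parent_dir in {3} -> log (id 7, level 1), bob (id 8, level 1).
Iteration 2: level < 1 fails for all current rows; recursion stops.
SUM(level) = 0 + 1 + 1 = 2.

2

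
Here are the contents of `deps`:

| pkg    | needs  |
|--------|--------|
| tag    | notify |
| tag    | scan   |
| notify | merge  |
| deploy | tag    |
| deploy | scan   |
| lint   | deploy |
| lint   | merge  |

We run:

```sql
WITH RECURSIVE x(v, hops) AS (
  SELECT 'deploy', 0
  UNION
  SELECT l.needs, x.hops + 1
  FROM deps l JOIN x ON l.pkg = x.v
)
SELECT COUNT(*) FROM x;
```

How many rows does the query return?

6

Base: (deploy, hops=0).
Iteration 1: edges from {deploy} -> (scan, hops=1), (tag, hops=1).
Iteration 2: edges from {scan,tag} -> (notify, hops=2), (scan, hops=2).
Iteration 3: edges from {notify,scan} -> (merge, hops=3).
Iteration 4: no outgoing edges from {merge}; recursion stops.
Total rows emitted: 6.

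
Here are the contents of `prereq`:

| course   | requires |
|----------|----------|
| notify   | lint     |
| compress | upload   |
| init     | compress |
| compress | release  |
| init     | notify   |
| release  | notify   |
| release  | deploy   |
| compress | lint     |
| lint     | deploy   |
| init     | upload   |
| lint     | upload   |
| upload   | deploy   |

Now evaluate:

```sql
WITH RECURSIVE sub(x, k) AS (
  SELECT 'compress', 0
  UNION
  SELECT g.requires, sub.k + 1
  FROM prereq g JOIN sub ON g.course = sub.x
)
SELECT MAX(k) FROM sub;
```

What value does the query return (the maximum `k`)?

Base: (compress, k=0).
Iteration 1: edges from {compress} -> (lint, k=1), (release, k=1), (upload, k=1).
Iteration 2: edges from {lint,release,upload} -> (deploy, k=2), (notify, k=2), (upload, k=2). [UNION drops 2 duplicate row(s)]
Iteration 3: edges from {deploy,notify,upload} -> (deploy, k=3), (lint, k=3).
Iteration 4: edges from {deploy,lint} -> (deploy, k=4), (upload, k=4).
Iteration 5: edges from {deploy,upload} -> (deploy, k=5).
Iteration 6: no outgoing edges from {deploy}; recursion stops.
k values: 0, 1, 1, 1, 2, 2, 2, 3, 3, 4, 4, 5; the maximum is 5.

5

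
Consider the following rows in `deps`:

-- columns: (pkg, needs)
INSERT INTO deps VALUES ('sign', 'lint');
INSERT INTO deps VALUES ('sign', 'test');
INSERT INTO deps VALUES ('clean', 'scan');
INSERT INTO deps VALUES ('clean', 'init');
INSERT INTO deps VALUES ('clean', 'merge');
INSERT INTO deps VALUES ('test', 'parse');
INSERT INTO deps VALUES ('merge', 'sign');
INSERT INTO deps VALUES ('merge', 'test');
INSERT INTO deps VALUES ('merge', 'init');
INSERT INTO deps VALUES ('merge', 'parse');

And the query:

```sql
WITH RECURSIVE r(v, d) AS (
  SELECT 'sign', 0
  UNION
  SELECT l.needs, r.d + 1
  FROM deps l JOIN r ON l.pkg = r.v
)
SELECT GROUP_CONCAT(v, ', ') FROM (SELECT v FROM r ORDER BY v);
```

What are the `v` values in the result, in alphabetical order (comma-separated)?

lint, parse, sign, test

Base: (sign, d=0).
Iteration 1: edges from {sign} -> (lint, d=1), (test, d=1).
Iteration 2: edges from {lint,test} -> (parse, d=2).
Iteration 3: no outgoing edges from {parse}; recursion stops.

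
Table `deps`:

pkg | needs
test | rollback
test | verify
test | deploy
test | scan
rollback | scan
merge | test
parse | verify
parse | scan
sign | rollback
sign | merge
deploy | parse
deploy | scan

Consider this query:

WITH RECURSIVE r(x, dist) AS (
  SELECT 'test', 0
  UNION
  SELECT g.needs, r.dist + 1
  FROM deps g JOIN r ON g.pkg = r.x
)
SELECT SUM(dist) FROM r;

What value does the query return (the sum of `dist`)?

14

Base: (test, dist=0).
Iteration 1: edges from {test} -> (deploy, dist=1), (rollback, dist=1), (scan, dist=1), (verify, dist=1).
Iteration 2: edges from {deploy,rollback,scan,verify} -> (parse, dist=2), (scan, dist=2). [UNION drops 1 duplicate row(s)]
Iteration 3: edges from {parse,scan} -> (scan, dist=3), (verify, dist=3).
Iteration 4: no outgoing edges from {scan,verify}; recursion stops.
SUM(dist) = 0 + 1 + 1 + 1 + 1 + 2 + 2 + 3 + 3 = 14.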